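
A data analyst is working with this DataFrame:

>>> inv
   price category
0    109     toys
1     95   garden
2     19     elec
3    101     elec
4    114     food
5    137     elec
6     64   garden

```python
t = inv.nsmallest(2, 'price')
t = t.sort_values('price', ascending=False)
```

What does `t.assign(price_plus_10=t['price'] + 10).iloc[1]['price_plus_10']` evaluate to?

29

take 2 rows with smallest price:
   price category
2     19     elec
6     64   garden
sort by price descending:
   price category
6     64   garden
2     19     elec
add column price_plus_10 = t['price'] + 10:
   price category  price_plus_10
6     64   garden             74
2     19     elec             29
Then the value at position 1, column 'price_plus_10': 29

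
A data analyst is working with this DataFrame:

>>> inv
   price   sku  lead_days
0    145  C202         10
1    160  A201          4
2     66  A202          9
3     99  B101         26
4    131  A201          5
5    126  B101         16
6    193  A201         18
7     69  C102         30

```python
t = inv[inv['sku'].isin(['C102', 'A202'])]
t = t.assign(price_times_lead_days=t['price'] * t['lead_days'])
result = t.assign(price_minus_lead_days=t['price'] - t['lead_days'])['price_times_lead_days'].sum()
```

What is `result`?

2664

filter rows where sku in ['C102', 'A202']:
   price   sku  lead_days
2     66  A202          9
7     69  C102         30
add column price_times_lead_days = t['price'] * t['lead_days']:
   price   sku  lead_days  price_times_lead_days
2     66  A202          9                    594
7     69  C102         30                   2070
add column price_minus_lead_days = t['price'] - t['lead_days']:
   price   sku  lead_days  price_times_lead_days  price_minus_lead_days
2     66  A202          9                    594                     57
7     69  C102         30                   2070                     39
The sum of column 'price_times_lead_days' is 2664.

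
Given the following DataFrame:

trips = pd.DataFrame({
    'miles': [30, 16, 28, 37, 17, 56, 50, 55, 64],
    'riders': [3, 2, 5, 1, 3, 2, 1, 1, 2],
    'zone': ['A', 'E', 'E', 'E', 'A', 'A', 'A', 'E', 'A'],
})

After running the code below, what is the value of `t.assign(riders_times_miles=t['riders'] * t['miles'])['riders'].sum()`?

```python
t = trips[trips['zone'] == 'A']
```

filter rows where zone == 'A':
   miles  riders zone
0     30       3    A
4     17       3    A
5     56       2    A
6     50       1    A
8     64       2    A
add column riders_times_miles = t['riders'] * t['miles']:
   miles  riders zone  riders_times_miles
0     30       3    A                  90
4     17       3    A                  51
5     56       2    A                 112
6     50       1    A                  50
8     64       2    A                 128

11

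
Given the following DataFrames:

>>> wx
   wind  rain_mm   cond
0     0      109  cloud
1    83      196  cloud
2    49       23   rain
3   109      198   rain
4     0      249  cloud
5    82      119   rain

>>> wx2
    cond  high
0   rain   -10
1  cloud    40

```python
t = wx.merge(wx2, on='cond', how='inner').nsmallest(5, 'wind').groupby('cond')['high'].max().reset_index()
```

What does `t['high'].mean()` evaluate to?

merge on 'cond' (how='inner') → 6 rows:
   wind  rain_mm   cond  high
0     0      109  cloud    40
1    83      196  cloud    40
2    49       23   rain   -10
3   109      198   rain   -10
4     0      249  cloud    40
5    82      119   rain   -10
take 5 rows with smallest wind:
   wind  rain_mm   cond  high
0     0      109  cloud    40
4     0      249  cloud    40
2    49       23   rain   -10
5    82      119   rain   -10
1    83      196  cloud    40
group by cond, max of high:
cond
cloud    40
rain    -10
Name: high, dtype: int64
reset_index():
    cond  high
0  cloud    40
1   rain   -10

15.0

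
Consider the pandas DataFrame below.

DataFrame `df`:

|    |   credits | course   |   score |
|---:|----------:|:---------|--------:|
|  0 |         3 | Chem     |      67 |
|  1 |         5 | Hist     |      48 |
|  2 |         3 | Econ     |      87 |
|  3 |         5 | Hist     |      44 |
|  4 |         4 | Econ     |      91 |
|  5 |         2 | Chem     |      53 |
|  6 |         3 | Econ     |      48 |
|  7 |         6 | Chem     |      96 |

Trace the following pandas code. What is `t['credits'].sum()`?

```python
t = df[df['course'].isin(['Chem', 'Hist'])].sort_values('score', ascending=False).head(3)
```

11

filter rows where course in ['Chem', 'Hist']:
   credits course  score
0        3   Chem     67
1        5   Hist     48
3        5   Hist     44
5        2   Chem     53
7        6   Chem     96
sort by score descending:
   credits course  score
7        6   Chem     96
0        3   Chem     67
5        2   Chem     53
1        5   Hist     48
3        5   Hist     44
take first 3 rows:
   credits course  score
7        6   Chem     96
0        3   Chem     67
5        2   Chem     53
sum of column 'credits' → 11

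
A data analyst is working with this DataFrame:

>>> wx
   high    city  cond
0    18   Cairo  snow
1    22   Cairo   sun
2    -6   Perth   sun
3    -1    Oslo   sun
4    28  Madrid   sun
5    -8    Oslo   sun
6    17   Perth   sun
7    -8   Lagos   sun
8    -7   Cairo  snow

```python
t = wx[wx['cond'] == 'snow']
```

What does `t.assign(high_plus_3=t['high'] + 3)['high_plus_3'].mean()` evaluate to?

8.5

filter rows where cond == 'snow':
   high   city  cond
0    18  Cairo  snow
8    -7  Cairo  snow
add column high_plus_3 = t['high'] + 3:
   high   city  cond  high_plus_3
0    18  Cairo  snow           21
8    -7  Cairo  snow           -4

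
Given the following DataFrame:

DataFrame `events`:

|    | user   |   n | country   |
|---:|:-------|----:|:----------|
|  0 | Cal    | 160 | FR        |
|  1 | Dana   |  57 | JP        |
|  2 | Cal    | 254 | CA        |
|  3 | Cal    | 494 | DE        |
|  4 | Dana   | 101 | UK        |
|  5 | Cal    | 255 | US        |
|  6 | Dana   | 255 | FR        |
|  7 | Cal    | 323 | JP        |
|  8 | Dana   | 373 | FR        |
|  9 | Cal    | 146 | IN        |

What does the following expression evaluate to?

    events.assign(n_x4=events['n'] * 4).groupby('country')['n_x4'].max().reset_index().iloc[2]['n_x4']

1492

add column n_x4 = events['n'] * 4:
   user    n country  n_x4
0   Cal  160      FR   640
1  Dana   57      JP   228
2   Cal  254      CA  1016
3   Cal  494      DE  1976
4  Dana  101      UK   404
5   Cal  255      US  1020
6  Dana  255      FR  1020
7   Cal  323      JP  1292
8  Dana  373      FR  1492
9   Cal  146      IN   584
group by country, max of n_x4:
country
CA    1016
DE    1976
FR    1492
IN     584
JP    1292
UK     404
US    1020
Name: n_x4, dtype: int64
reset_index():
  country  n_x4
0      CA  1016
1      DE  1976
2      FR  1492
3      IN   584
4      JP  1292
5      UK   404
6      US  1020
Finally, value at position 2, column 'n_x4' = 1492.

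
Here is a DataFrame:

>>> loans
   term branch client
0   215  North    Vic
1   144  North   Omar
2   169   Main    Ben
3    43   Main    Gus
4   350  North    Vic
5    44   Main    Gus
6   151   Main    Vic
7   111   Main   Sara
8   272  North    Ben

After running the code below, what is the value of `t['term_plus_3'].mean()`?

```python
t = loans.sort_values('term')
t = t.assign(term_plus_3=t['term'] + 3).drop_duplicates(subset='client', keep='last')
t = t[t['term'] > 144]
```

sort by term:
   term branch client
3    43   Main    Gus
5    44   Main    Gus
7   111   Main   Sara
1   144  North   Omar
6   151   Main    Vic
2   169   Main    Ben
0   215  North    Vic
8   272  North    Ben
4   350  North    Vic
add column term_plus_3 = t['term'] + 3:
   term branch client  term_plus_3
3    43   Main    Gus           46
5    44   Main    Gus           47
7   111   Main   Sara          114
1   144  North   Omar          147
6   151   Main    Vic          154
2   169   Main    Ben          172
0   215  North    Vic          218
8   272  North    Ben          275
4   350  North    Vic          353
drop duplicate client (keep=last):
   term branch client  term_plus_3
5    44   Main    Gus           47
7   111   Main   Sara          114
1   144  North   Omar          147
8   272  North    Ben          275
4   350  North    Vic          353
filter rows where term > 144:
   term branch client  term_plus_3
8   272  North    Ben          275
4   350  North    Vic          353
So mean() = 314.0.

314.0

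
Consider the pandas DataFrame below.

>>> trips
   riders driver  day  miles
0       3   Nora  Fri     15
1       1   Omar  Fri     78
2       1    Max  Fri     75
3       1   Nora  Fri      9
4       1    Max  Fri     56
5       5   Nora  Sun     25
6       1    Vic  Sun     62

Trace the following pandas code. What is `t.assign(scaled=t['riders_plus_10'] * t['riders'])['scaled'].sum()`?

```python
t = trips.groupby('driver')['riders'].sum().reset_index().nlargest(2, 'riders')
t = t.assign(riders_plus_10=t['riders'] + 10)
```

195

group by driver, sum of riders:
driver
Max     2
Nora    9
Omar    1
Vic     1
Name: riders, dtype: int64
reset_index():
  driver  riders
0    Max       2
1   Nora       9
2   Omar       1
3    Vic       1
take 2 rows with largest riders:
  driver  riders
1   Nora       9
0    Max       2
add column riders_plus_10 = t['riders'] + 10:
  driver  riders  riders_plus_10
1   Nora       9              19
0    Max       2              12
add column scaled = t['riders_plus_10'] * t['riders']:
  driver  riders  riders_plus_10  scaled
1   Nora       9              19     171
0    Max       2              12      24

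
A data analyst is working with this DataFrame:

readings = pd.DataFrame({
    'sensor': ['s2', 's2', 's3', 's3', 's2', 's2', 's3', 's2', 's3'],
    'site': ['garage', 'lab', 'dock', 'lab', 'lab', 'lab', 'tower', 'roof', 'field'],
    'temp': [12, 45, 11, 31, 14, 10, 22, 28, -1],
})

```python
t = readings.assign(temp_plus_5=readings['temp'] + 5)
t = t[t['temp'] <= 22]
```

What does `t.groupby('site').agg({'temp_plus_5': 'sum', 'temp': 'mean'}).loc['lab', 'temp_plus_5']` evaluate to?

add column temp_plus_5 = readings['temp'] + 5:
  sensor    site  temp  temp_plus_5
0     s2  garage    12           17
1     s2     lab    45           50
2     s3    dock    11           16
3     s3     lab    31           36
4     s2     lab    14           19
5     s2     lab    10           15
6     s3   tower    22           27
7     s2    roof    28           33
8     s3   field    -1            4
filter rows where temp <= 22:
  sensor    site  temp  temp_plus_5
0     s2  garage    12           17
2     s3    dock    11           16
4     s2     lab    14           19
5     s2     lab    10           15
6     s3   tower    22           27
8     s3   field    -1            4
group by site: sum(temp_plus_5), mean(temp):
        temp_plus_5  temp
site                     
dock             16  11.0
field             4  -1.0
garage           17  12.0
lab              34  12.0
tower            27  22.0

34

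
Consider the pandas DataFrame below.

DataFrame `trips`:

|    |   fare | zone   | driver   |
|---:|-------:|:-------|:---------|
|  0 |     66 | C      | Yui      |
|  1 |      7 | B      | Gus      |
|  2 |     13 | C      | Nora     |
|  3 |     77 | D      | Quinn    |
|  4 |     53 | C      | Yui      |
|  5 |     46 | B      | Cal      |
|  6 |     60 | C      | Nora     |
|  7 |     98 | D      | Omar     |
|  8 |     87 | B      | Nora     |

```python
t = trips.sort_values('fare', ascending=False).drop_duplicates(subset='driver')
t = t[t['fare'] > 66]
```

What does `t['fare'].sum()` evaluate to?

sort by fare descending:
   fare zone driver
7    98    D   Omar
8    87    B   Nora
3    77    D  Quinn
0    66    C    Yui
6    60    C   Nora
4    53    C    Yui
5    46    B    Cal
2    13    C   Nora
1     7    B    Gus
drop duplicate driver (keep=first):
   fare zone driver
7    98    D   Omar
8    87    B   Nora
3    77    D  Quinn
0    66    C    Yui
5    46    B    Cal
1     7    B    Gus
filter rows where fare > 66:
   fare zone driver
7    98    D   Omar
8    87    B   Nora
3    77    D  Quinn

262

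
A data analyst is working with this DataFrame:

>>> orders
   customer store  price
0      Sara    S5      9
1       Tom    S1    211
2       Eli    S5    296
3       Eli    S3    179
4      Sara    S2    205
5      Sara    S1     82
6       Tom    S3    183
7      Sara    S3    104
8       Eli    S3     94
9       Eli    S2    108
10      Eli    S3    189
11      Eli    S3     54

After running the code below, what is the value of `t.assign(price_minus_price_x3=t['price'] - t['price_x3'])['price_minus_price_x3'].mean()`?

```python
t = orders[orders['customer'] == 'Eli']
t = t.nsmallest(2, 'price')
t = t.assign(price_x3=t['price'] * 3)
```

-148.0

filter rows where customer == 'Eli':
   customer store  price
2       Eli    S5    296
3       Eli    S3    179
8       Eli    S3     94
9       Eli    S2    108
10      Eli    S3    189
11      Eli    S3     54
take 2 rows with smallest price:
   customer store  price
11      Eli    S3     54
8       Eli    S3     94
add column price_x3 = t['price'] * 3:
   customer store  price  price_x3
11      Eli    S3     54       162
8       Eli    S3     94       282
add column price_minus_price_x3 = t['price'] - t['price_x3']:
   customer store  price  price_x3  price_minus_price_x3
11      Eli    S3     54       162                  -108
8       Eli    S3     94       282                  -188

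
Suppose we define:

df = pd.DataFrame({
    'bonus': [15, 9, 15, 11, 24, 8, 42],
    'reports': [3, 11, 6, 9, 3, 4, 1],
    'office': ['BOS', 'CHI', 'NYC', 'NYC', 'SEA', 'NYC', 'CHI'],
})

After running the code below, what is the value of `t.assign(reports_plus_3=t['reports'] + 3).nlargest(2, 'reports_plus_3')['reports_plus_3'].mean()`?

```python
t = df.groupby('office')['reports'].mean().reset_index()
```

9.16666666667

group by office, mean of reports:
office
BOS    3.000000
CHI    6.000000
NYC    6.333333
SEA    3.000000
Name: reports, dtype: float64
reset_index():
  office   reports
0    BOS  3.000000
1    CHI  6.000000
2    NYC  6.333333
3    SEA  3.000000
add column reports_plus_3 = t['reports'] + 3:
  office   reports  reports_plus_3
0    BOS  3.000000        6.000000
1    CHI  6.000000        9.000000
2    NYC  6.333333        9.333333
3    SEA  3.000000        6.000000
take 2 rows with largest reports_plus_3:
  office   reports  reports_plus_3
2    NYC  6.333333        9.333333
1    CHI  6.000000        9.000000
Hence 9.16666666667.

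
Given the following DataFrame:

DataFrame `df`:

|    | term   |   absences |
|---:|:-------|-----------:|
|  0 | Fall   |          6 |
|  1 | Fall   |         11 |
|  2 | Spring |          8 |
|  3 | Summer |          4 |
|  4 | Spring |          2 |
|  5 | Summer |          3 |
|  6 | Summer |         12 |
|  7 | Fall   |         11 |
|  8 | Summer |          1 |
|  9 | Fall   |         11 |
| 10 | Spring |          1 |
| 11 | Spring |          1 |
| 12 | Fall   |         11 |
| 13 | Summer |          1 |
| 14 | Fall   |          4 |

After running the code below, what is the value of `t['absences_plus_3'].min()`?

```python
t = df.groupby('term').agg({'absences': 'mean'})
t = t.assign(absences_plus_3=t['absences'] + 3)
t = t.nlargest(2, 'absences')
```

7.2

group by term, mean of absences:
        absences
term            
Fall         9.0
Spring       3.0
Summer       4.2
add column absences_plus_3 = t['absences'] + 3:
        absences  absences_plus_3
term                             
Fall         9.0             12.0
Spring       3.0              6.0
Summer       4.2              7.2
take 2 rows with largest absences:
        absences  absences_plus_3
term                             
Fall         9.0             12.0
Summer       4.2              7.2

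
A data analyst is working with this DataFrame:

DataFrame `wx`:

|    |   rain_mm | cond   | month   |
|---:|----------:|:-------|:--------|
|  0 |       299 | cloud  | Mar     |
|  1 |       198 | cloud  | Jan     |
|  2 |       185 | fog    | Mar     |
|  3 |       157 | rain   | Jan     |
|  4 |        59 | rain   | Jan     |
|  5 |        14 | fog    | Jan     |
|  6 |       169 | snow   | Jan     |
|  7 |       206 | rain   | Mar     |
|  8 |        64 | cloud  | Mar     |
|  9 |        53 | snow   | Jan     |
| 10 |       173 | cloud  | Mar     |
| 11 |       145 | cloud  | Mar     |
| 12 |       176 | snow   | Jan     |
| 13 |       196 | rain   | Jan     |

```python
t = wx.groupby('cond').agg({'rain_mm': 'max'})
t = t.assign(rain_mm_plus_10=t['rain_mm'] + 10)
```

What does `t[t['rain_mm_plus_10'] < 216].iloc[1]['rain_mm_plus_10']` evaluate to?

group by cond, max of rain_mm:
       rain_mm
cond          
cloud      299
fog        185
rain       206
snow       176
add column rain_mm_plus_10 = t['rain_mm'] + 10:
       rain_mm  rain_mm_plus_10
cond                           
cloud      299              309
fog        185              195
rain       206              216
snow       176              186
filter rows where rain_mm_plus_10 < 216:
      rain_mm  rain_mm_plus_10
cond                          
fog       185              195
snow      176              186
Taking the value at position 1, column 'rain_mm_plus_10' gives 186.

186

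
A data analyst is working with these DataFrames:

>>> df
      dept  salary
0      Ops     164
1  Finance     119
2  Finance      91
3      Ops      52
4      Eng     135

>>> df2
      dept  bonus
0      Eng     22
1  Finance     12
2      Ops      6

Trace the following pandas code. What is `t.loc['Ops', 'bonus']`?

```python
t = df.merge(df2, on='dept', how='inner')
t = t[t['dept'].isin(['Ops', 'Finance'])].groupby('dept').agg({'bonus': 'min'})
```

6

merge on 'dept' (how='inner') → 5 rows:
      dept  salary  bonus
0      Ops     164      6
1  Finance     119     12
2  Finance      91     12
3      Ops      52      6
4      Eng     135     22
filter rows where dept in ['Ops', 'Finance']:
      dept  salary  bonus
0      Ops     164      6
1  Finance     119     12
2  Finance      91     12
3      Ops      52      6
group by dept, min of bonus:
         bonus
dept          
Finance     12
Ops          6
Reading off the value at row 'Ops', column 'bonus', we get 6.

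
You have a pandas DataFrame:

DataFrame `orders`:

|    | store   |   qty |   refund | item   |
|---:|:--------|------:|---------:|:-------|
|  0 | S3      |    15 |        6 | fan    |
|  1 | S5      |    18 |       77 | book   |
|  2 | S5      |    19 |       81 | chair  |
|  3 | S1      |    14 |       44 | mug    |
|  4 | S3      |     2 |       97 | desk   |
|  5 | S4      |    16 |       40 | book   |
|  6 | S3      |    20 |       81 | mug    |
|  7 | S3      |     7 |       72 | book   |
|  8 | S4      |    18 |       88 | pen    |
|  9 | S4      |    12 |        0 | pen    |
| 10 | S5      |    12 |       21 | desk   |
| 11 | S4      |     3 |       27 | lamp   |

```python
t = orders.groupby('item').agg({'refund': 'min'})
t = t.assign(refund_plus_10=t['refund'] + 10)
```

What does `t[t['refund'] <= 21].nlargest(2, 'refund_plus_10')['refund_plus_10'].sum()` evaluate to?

47

group by item, min of refund:
       refund
item         
book       40
chair      81
desk       21
fan         6
lamp       27
mug        44
pen         0
add column refund_plus_10 = t['refund'] + 10:
       refund  refund_plus_10
item                         
book       40              50
chair      81              91
desk       21              31
fan         6              16
lamp       27              37
mug        44              54
pen         0              10
filter rows where refund <= 21:
      refund  refund_plus_10
item                        
desk      21              31
fan        6              16
pen        0              10
take 2 rows with largest refund_plus_10:
      refund  refund_plus_10
item                        
desk      21              31
fan        6              16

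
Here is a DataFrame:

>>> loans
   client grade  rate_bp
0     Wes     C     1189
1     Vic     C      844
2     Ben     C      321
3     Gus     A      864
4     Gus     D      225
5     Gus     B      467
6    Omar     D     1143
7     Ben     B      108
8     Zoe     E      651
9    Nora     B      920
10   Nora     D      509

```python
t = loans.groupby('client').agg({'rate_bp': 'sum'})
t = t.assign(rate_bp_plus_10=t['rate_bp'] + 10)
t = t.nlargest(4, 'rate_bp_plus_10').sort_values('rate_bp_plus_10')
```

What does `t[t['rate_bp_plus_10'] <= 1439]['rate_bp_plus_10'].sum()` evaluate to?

3791

group by client, sum of rate_bp:
        rate_bp
client         
Ben         429
Gus        1556
Nora       1429
Omar       1143
Vic         844
Wes        1189
Zoe         651
add column rate_bp_plus_10 = t['rate_bp'] + 10:
        rate_bp  rate_bp_plus_10
client                          
Ben         429              439
Gus        1556             1566
Nora       1429             1439
Omar       1143             1153
Vic         844              854
Wes        1189             1199
Zoe         651              661
take 4 rows with largest rate_bp_plus_10:
        rate_bp  rate_bp_plus_10
client                          
Gus        1556             1566
Nora       1429             1439
Wes        1189             1199
Omar       1143             1153
sort by rate_bp_plus_10:
        rate_bp  rate_bp_plus_10
client                          
Omar       1143             1153
Wes        1189             1199
Nora       1429             1439
Gus        1556             1566
filter rows where rate_bp_plus_10 <= 1439:
        rate_bp  rate_bp_plus_10
client                          
Omar       1143             1153
Wes        1189             1199
Nora       1429             1439
Reading off the sum of column 'rate_bp_plus_10', we get 3791.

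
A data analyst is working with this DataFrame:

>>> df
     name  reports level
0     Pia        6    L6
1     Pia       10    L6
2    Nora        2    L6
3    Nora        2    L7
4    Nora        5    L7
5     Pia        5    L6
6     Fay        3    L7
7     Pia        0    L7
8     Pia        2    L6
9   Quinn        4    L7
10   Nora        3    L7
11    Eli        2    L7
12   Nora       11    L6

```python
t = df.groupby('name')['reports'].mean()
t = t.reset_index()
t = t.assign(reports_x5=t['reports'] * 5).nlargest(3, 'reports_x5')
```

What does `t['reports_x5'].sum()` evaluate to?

group by name, mean of reports:
name
Eli      2.0
Fay      3.0
Nora     4.6
Pia      4.6
Quinn    4.0
Name: reports, dtype: float64
reset_index():
    name  reports
0    Eli      2.0
1    Fay      3.0
2   Nora      4.6
3    Pia      4.6
4  Quinn      4.0
add column reports_x5 = t['reports'] * 5:
    name  reports  reports_x5
0    Eli      2.0        10.0
1    Fay      3.0        15.0
2   Nora      4.6        23.0
3    Pia      4.6        23.0
4  Quinn      4.0        20.0
take 3 rows with largest reports_x5:
    name  reports  reports_x5
2   Nora      4.6        23.0
3    Pia      4.6        23.0
4  Quinn      4.0        20.0
Finally, sum of column 'reports_x5' = 66.0.

66.0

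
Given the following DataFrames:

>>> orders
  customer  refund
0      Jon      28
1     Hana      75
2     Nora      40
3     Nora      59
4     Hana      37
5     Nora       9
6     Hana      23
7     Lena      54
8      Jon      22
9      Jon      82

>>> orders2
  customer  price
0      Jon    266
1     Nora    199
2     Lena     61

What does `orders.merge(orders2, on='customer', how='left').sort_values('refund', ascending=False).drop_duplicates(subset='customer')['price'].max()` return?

266.0

merge on 'customer' (how='left') → 10 rows:
  customer  refund  price
0      Jon      28  266.0
1     Hana      75    NaN
2     Nora      40  199.0
3     Nora      59  199.0
4     Hana      37    NaN
5     Nora       9  199.0
6     Hana      23    NaN
7     Lena      54   61.0
8      Jon      22  266.0
9      Jon      82  266.0
sort by refund descending:
  customer  refund  price
9      Jon      82  266.0
1     Hana      75    NaN
3     Nora      59  199.0
7     Lena      54   61.0
2     Nora      40  199.0
4     Hana      37    NaN
0      Jon      28  266.0
6     Hana      23    NaN
8      Jon      22  266.0
5     Nora       9  199.0
drop duplicate customer (keep=first):
  customer  refund  price
9      Jon      82  266.0
1     Hana      75    NaN
3     Nora      59  199.0
7     Lena      54   61.0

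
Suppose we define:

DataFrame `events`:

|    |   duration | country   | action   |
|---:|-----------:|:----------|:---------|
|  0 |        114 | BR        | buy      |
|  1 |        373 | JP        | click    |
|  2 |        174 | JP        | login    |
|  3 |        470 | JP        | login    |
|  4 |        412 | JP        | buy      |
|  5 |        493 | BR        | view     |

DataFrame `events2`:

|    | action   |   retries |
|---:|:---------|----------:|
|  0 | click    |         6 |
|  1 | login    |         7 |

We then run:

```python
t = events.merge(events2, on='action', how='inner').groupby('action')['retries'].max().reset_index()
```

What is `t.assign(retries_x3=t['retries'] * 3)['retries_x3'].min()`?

merge on 'action' (how='inner') → 3 rows:
   duration country action  retries
0       373      JP  click        6
1       174      JP  login        7
2       470      JP  login        7
group by action, max of retries:
action
click    6
login    7
Name: retries, dtype: int64
reset_index():
  action  retries
0  click        6
1  login        7
add column retries_x3 = t['retries'] * 3:
  action  retries  retries_x3
0  click        6          18
1  login        7          21

18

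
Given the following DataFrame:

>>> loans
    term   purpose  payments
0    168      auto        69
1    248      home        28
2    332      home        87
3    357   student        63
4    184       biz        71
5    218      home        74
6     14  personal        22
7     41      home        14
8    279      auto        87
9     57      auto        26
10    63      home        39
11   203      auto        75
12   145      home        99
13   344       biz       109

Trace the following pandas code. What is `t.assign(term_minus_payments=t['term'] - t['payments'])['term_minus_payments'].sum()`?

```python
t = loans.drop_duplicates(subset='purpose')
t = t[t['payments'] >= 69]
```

212

drop duplicate purpose (keep=first):
   term   purpose  payments
0   168      auto        69
1   248      home        28
3   357   student        63
4   184       biz        71
6    14  personal        22
filter rows where payments >= 69:
   term purpose  payments
0   168    auto        69
4   184     biz        71
add column term_minus_payments = t['term'] - t['payments']:
   term purpose  payments  term_minus_payments
0   168    auto        69                   99
4   184     biz        71                  113
Taking the sum of column 'term_minus_payments' gives 212.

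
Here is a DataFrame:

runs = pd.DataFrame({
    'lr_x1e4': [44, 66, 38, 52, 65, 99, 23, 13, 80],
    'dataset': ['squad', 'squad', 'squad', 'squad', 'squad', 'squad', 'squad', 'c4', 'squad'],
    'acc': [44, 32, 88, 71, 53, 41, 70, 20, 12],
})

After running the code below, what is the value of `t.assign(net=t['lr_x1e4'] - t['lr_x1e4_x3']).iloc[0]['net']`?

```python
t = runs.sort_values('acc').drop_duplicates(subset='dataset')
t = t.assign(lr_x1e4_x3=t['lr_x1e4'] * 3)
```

-160

sort by acc:
   lr_x1e4 dataset  acc
8       80   squad   12
7       13      c4   20
1       66   squad   32
5       99   squad   41
0       44   squad   44
4       65   squad   53
6       23   squad   70
3       52   squad   71
2       38   squad   88
drop duplicate dataset (keep=first):
   lr_x1e4 dataset  acc
8       80   squad   12
7       13      c4   20
add column lr_x1e4_x3 = t['lr_x1e4'] * 3:
   lr_x1e4 dataset  acc  lr_x1e4_x3
8       80   squad   12         240
7       13      c4   20          39
add column net = t['lr_x1e4'] - t['lr_x1e4_x3']:
   lr_x1e4 dataset  acc  lr_x1e4_x3  net
8       80   squad   12         240 -160
7       13      c4   20          39  -26
Taking the value at position 0, column 'net' gives -160.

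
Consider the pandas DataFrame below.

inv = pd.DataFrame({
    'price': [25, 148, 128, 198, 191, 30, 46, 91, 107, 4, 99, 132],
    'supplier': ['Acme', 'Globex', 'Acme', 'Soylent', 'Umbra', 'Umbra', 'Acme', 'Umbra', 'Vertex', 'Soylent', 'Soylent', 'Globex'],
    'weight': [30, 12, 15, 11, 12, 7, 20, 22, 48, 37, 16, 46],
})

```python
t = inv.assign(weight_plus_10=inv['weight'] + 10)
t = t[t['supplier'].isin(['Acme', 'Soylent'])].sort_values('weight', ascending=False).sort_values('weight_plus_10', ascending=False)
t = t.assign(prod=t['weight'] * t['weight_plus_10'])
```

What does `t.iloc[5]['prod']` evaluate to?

add column weight_plus_10 = inv['weight'] + 10:
    price supplier  weight  weight_plus_10
0      25     Acme      30              40
1     148   Globex      12              22
2     128     Acme      15              25
3     198  Soylent      11              21
4     191    Umbra      12              22
5      30    Umbra       7              17
6      46     Acme      20              30
7      91    Umbra      22              32
8     107   Vertex      48              58
9       4  Soylent      37              47
10     99  Soylent      16              26
11    132   Globex      46              56
filter rows where supplier in ['Acme', 'Soylent']:
    price supplier  weight  weight_plus_10
0      25     Acme      30              40
2     128     Acme      15              25
3     198  Soylent      11              21
6      46     Acme      20              30
9       4  Soylent      37              47
10     99  Soylent      16              26
sort by weight descending:
    price supplier  weight  weight_plus_10
9       4  Soylent      37              47
0      25     Acme      30              40
6      46     Acme      20              30
10     99  Soylent      16              26
2     128     Acme      15              25
3     198  Soylent      11              21
sort by weight_plus_10 descending:
    price supplier  weight  weight_plus_10
9       4  Soylent      37              47
0      25     Acme      30              40
6      46     Acme      20              30
10     99  Soylent      16              26
2     128     Acme      15              25
3     198  Soylent      11              21
add column prod = t['weight'] * t['weight_plus_10']:
    price supplier  weight  weight_plus_10  prod
9       4  Soylent      37              47  1739
0      25     Acme      30              40  1200
6      46     Acme      20              30   600
10     99  Soylent      16              26   416
2     128     Acme      15              25   375
3     198  Soylent      11              21   231
Then the value at position 5, column 'prod': 231

231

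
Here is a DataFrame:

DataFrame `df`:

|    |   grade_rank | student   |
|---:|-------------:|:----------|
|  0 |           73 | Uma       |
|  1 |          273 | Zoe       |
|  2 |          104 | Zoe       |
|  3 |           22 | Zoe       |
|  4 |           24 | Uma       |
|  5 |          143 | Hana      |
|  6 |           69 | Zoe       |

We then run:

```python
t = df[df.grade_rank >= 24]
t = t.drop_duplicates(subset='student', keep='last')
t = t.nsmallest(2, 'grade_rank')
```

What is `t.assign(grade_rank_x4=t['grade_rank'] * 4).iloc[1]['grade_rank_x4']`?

filter rows where grade_rank >= 24:
   grade_rank student
0          73     Uma
1         273     Zoe
2         104     Zoe
4          24     Uma
5         143    Hana
6          69     Zoe
drop duplicate student (keep=last):
   grade_rank student
4          24     Uma
5         143    Hana
6          69     Zoe
take 2 rows with smallest grade_rank:
   grade_rank student
4          24     Uma
6          69     Zoe
add column grade_rank_x4 = t['grade_rank'] * 4:
   grade_rank student  grade_rank_x4
4          24     Uma             96
6          69     Zoe            276

276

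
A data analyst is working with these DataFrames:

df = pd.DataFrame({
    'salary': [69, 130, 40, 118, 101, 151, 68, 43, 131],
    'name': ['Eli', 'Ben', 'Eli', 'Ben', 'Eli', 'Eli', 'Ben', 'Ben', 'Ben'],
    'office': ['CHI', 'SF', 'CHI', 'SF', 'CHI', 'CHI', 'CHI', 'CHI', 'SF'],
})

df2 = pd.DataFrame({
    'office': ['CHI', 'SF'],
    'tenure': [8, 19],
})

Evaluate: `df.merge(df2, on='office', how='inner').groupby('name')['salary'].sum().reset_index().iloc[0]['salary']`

490

merge on 'office' (how='inner') → 9 rows:
   salary name office  tenure
0      69  Eli    CHI       8
1     130  Ben     SF      19
2      40  Eli    CHI       8
3     118  Ben     SF      19
4     101  Eli    CHI       8
5     151  Eli    CHI       8
6      68  Ben    CHI       8
7      43  Ben    CHI       8
8     131  Ben     SF      19
group by name, sum of salary:
name
Ben    490
Eli    361
Name: salary, dtype: int64
reset_index():
  name  salary
0  Ben     490
1  Eli     361
The value at position 0, column 'salary' is 490.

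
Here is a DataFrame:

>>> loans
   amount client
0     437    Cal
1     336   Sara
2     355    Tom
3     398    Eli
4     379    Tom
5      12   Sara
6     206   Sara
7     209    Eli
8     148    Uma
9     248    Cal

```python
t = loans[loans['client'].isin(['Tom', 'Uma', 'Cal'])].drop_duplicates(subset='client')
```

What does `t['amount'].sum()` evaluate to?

940

filter rows where client in ['Tom', 'Uma', 'Cal']:
   amount client
0     437    Cal
2     355    Tom
4     379    Tom
8     148    Uma
9     248    Cal
drop duplicate client (keep=first):
   amount client
0     437    Cal
2     355    Tom
8     148    Uma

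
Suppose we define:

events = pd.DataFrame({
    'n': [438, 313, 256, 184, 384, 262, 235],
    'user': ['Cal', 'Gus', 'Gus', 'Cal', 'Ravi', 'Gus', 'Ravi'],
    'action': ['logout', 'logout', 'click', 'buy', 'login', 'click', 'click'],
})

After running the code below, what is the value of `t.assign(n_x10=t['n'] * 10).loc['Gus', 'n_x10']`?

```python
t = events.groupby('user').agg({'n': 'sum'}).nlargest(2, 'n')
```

group by user, sum of n:
        n
user     
Cal   622
Gus   831
Ravi  619
take 2 rows with largest n:
        n
user     
Gus   831
Cal   622
add column n_x10 = t['n'] * 10:
        n  n_x10
user            
Gus   831   8310
Cal   622   6220
Finally, value at row 'Gus', column 'n_x10' = 8310.

8310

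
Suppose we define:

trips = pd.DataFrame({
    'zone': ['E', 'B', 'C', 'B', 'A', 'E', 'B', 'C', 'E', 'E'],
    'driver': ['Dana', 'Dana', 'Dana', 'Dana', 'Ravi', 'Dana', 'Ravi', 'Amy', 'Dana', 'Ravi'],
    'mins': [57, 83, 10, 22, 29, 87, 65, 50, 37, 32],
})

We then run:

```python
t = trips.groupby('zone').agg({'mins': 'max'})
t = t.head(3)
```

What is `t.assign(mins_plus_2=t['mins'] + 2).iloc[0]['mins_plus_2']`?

31

group by zone, max of mins:
      mins
zone      
A       29
B       83
C       50
E       87
take first 3 rows:
      mins
zone      
A       29
B       83
C       50
add column mins_plus_2 = t['mins'] + 2:
      mins  mins_plus_2
zone                   
A       29           31
B       83           85
C       50           52
Finally, value at position 0, column 'mins_plus_2' = 31.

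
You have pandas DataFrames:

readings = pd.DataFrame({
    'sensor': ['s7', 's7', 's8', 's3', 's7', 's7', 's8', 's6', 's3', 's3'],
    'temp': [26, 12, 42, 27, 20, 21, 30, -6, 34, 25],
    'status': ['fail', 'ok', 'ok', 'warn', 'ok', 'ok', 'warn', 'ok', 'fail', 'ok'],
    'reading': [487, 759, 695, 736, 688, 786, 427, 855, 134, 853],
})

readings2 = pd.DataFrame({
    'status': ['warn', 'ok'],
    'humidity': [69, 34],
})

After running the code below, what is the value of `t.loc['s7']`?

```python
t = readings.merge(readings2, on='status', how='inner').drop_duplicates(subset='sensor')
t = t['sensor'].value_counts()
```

merge on 'status' (how='inner') → 8 rows:
  sensor  temp status  reading  humidity
0     s7    12     ok      759        34
1     s8    42     ok      695        34
2     s3    27   warn      736        69
3     s7    20     ok      688        34
4     s7    21     ok      786        34
5     s8    30   warn      427        69
6     s6    -6     ok      855        34
7     s3    25     ok      853        34
drop duplicate sensor (keep=first):
  sensor  temp status  reading  humidity
0     s7    12     ok      759        34
1     s8    42     ok      695        34
2     s3    27   warn      736        69
6     s6    -6     ok      855        34
value_counts of sensor:
sensor
s7    1
s8    1
s3    1
s6    1
Name: count, dtype: int64
Then the value at index 's7': 1

1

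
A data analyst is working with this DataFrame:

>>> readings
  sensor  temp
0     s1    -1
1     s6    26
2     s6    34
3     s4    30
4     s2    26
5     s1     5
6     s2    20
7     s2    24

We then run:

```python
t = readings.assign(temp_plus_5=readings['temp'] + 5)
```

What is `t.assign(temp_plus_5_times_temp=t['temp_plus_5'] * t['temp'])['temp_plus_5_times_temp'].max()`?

add column temp_plus_5 = readings['temp'] + 5:
  sensor  temp  temp_plus_5
0     s1    -1            4
1     s6    26           31
2     s6    34           39
3     s4    30           35
4     s2    26           31
5     s1     5           10
6     s2    20           25
7     s2    24           29
add column temp_plus_5_times_temp = t['temp_plus_5'] * t['temp']:
  sensor  temp  temp_plus_5  temp_plus_5_times_temp
0     s1    -1            4                      -4
1     s6    26           31                     806
2     s6    34           39                    1326
3     s4    30           35                    1050
4     s2    26           31                     806
5     s1     5           10                      50
6     s2    20           25                     500
7     s2    24           29                     696
Then the max of column 'temp_plus_5_times_temp': 1326

1326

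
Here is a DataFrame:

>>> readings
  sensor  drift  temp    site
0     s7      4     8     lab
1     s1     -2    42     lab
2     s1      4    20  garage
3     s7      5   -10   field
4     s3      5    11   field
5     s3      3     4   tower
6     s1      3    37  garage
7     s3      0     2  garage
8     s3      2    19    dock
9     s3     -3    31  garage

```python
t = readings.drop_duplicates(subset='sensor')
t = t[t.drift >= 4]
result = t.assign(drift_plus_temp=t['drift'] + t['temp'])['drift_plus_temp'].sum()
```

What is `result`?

28

drop duplicate sensor (keep=first):
  sensor  drift  temp   site
0     s7      4     8    lab
1     s1     -2    42    lab
4     s3      5    11  field
filter rows where drift >= 4:
  sensor  drift  temp   site
0     s7      4     8    lab
4     s3      5    11  field
add column drift_plus_temp = t['drift'] + t['temp']:
  sensor  drift  temp   site  drift_plus_temp
0     s7      4     8    lab               12
4     s3      5    11  field               16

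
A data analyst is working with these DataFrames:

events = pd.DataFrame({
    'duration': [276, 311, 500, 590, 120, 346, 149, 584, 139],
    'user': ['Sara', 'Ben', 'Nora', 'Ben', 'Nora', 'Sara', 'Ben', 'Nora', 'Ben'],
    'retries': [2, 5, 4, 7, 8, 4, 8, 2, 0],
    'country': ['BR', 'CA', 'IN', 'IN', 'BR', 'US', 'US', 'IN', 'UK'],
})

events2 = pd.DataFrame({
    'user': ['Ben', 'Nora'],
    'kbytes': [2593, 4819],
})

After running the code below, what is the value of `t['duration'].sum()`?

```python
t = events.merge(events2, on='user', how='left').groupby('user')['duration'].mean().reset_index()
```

1009.58333333

merge on 'user' (how='left') → 9 rows:
   duration  user  retries country  kbytes
0       276  Sara        2      BR     NaN
1       311   Ben        5      CA  2593.0
2       500  Nora        4      IN  4819.0
3       590   Ben        7      IN  2593.0
4       120  Nora        8      BR  4819.0
5       346  Sara        4      US     NaN
6       149   Ben        8      US  2593.0
7       584  Nora        2      IN  4819.0
8       139   Ben        0      UK  2593.0
group by user, mean of duration:
user
Ben     297.250000
Nora    401.333333
Sara    311.000000
Name: duration, dtype: float64
reset_index():
   user    duration
0   Ben  297.250000
1  Nora  401.333333
2  Sara  311.000000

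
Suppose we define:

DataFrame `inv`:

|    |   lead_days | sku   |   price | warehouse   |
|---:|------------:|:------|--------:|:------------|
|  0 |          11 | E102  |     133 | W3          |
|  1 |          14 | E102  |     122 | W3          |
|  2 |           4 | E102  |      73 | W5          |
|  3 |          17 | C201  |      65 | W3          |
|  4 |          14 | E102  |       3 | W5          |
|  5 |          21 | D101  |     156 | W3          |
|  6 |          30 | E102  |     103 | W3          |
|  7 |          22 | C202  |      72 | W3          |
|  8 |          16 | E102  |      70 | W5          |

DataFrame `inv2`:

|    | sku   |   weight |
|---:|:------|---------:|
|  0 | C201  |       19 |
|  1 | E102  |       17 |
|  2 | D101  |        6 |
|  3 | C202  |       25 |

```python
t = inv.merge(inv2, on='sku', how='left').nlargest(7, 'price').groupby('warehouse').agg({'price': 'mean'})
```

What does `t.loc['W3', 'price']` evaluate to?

117.2

merge on 'sku' (how='left') → 9 rows:
   lead_days   sku  price warehouse  weight
0         11  E102    133        W3      17
1         14  E102    122        W3      17
2          4  E102     73        W5      17
3         17  C201     65        W3      19
4         14  E102      3        W5      17
5         21  D101    156        W3       6
6         30  E102    103        W3      17
7         22  C202     72        W3      25
8         16  E102     70        W5      17
take 7 rows with largest price:
   lead_days   sku  price warehouse  weight
5         21  D101    156        W3       6
0         11  E102    133        W3      17
1         14  E102    122        W3      17
6         30  E102    103        W3      17
2          4  E102     73        W5      17
7         22  C202     72        W3      25
8         16  E102     70        W5      17
group by warehouse, mean of price:
           price
warehouse       
W3         117.2
W5          71.5
Finally, value at row 'W3', column 'price' = 117.2.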